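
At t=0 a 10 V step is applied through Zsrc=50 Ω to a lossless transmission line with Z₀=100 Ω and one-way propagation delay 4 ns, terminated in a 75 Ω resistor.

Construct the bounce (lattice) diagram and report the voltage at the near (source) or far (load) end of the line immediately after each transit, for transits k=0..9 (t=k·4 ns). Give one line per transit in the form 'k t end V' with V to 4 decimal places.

Γ_L=-0.142857, Γ_S=-0.333333; launch V₁=10·100/150=6.666667
k=0 src: V=6.6667
k=1 load: inc=6.666667, refl=6.666667·-0.142857=-0.9524; V=0.000000+6.666667+-0.952381=5.7143
k=2 src: inc=-0.952381, refl=-0.952381·-0.333333=0.3175; V=6.666667+-0.952381+0.317460=6.0317
k=3 load: inc=0.317460, refl=0.317460·-0.142857=-0.0454; V=5.714286+0.317460+-0.045351=5.9864
k=4 src: inc=-0.045351, refl=-0.045351·-0.333333=0.0151; V=6.031746+-0.045351+0.015117=6.0015
k=5 load: inc=0.015117, refl=0.015117·-0.142857=-0.0022; V=5.986395+0.015117+-0.002160=5.9994
k=6 src: inc=-0.002160, refl=-0.002160·-0.333333=0.0007; V=6.001512+-0.002160+0.000720=6.0001
k=7 load: inc=0.000720, refl=0.000720·-0.142857=-0.0001; V=5.999352+0.000720+-0.000103=6.0000
k=8 src: inc=-0.000103, refl=-0.000103·-0.333333=0.0000; V=6.000072+-0.000103+0.000034=6.0000
k=9 load: inc=0.000034, refl=0.000034·-0.142857=-0.0000; V=5.999969+0.000034+-0.000005=6.0000

0 0 source 6.6667
1 4 load 5.7143
2 8 source 6.0317
3 12 load 5.9864
4 16 source 6.0015
5 20 load 5.9994
6 24 source 6.0001
7 28 load 6.0000
8 32 source 6.0000
9 36 load 6.0000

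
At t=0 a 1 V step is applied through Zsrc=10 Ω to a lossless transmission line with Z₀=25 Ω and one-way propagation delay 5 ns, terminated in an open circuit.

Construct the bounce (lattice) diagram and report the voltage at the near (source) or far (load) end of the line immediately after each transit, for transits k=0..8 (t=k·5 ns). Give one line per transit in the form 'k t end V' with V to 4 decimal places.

Γ_L=1.000000, Γ_S=-0.428571; launch V₁=1·25/35=0.714286
k=0 src: V=0.7143
k=1 load: inc=0.714286, refl=0.714286·1.000000=0.7143; V=0.000000+0.714286+0.714286=1.4286
k=2 src: inc=0.714286, refl=0.714286·-0.428571=-0.3061; V=0.714286+0.714286+-0.306122=1.1224
k=3 load: inc=-0.306122, refl=-0.306122·1.000000=-0.3061; V=1.428571+-0.306122+-0.306122=0.8163
k=4 src: inc=-0.306122, refl=-0.306122·-0.428571=0.1312; V=1.122449+-0.306122+0.131195=0.9475
k=5 load: inc=0.131195, refl=0.131195·1.000000=0.1312; V=0.816327+0.131195+0.131195=1.0787
k=6 src: inc=0.131195, refl=0.131195·-0.428571=-0.0562; V=0.947522+0.131195+-0.056227=1.0225
k=7 load: inc=-0.056227, refl=-0.056227·1.000000=-0.0562; V=1.078717+-0.056227+-0.056227=0.9663
k=8 src: inc=-0.056227, refl=-0.056227·-0.428571=0.0241; V=1.022491+-0.056227+0.024097=0.9904

0 0 source 0.7143
1 5 load 1.4286
2 10 source 1.1224
3 15 load 0.8163
4 20 source 0.9475
5 25 load 1.0787
6 30 source 1.0225
7 35 load 0.9663
8 40 source 0.9904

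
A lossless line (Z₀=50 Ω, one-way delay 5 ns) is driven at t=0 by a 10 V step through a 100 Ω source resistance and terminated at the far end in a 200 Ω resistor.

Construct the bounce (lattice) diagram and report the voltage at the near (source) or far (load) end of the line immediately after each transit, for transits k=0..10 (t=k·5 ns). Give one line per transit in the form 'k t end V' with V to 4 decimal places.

0 0 source 3.3333
1 5 load 5.3333
2 10 source 6.0000
3 15 load 6.4000
4 20 source 6.5333
5 25 load 6.6133
6 30 source 6.6400
7 35 load 6.6560
8 40 source 6.6613
9 45 load 6.6645
10 50 source 6.6656

Γ_L=0.600000, Γ_S=0.333333; launch V₁=10·50/150=3.333333
k=0 src: V=3.3333
k=1 load: inc=3.333333, refl=3.333333·0.600000=2.0000; V=0.000000+3.333333+2.000000=5.3333
k=2 src: inc=2.000000, refl=2.000000·0.333333=0.6667; V=3.333333+2.000000+0.666667=6.0000
k=3 load: inc=0.666667, refl=0.666667·0.600000=0.4000; V=5.333333+0.666667+0.400000=6.4000
k=4 src: inc=0.400000, refl=0.400000·0.333333=0.1333; V=6.000000+0.400000+0.133333=6.5333
k=5 load: inc=0.133333, refl=0.133333·0.600000=0.0800; V=6.400000+0.133333+0.080000=6.6133
k=6 src: inc=0.080000, refl=0.080000·0.333333=0.0267; V=6.533333+0.080000+0.026667=6.6400
k=7 load: inc=0.026667, refl=0.026667·0.600000=0.0160; V=6.613333+0.026667+0.016000=6.6560
k=8 src: inc=0.016000, refl=0.016000·0.333333=0.0053; V=6.640000+0.016000+0.005333=6.6613
k=9 load: inc=0.005333, refl=0.005333·0.600000=0.0032; V=6.656000+0.005333+0.003200=6.6645
k=10 src: inc=0.003200, refl=0.003200·0.333333=0.0011; V=6.661333+0.003200+0.001067=6.6656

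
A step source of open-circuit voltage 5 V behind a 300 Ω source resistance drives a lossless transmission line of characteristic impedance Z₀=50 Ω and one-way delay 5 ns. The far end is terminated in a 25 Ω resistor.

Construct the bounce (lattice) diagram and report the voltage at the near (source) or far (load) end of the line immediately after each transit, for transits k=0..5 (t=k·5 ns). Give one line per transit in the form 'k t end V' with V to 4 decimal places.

0 0 source 0.7143
1 5 load 0.4762
2 10 source 0.3061
3 15 load 0.3628
4 20 source 0.4033
5 25 load 0.3898

Γ_L=-0.333333, Γ_S=0.714286; launch V₁=5·50/350=0.714286
k=0 src: V=0.7143
k=1 load: inc=0.714286, refl=0.714286·-0.333333=-0.2381; V=0.000000+0.714286+-0.238095=0.4762
k=2 src: inc=-0.238095, refl=-0.238095·0.714286=-0.1701; V=0.714286+-0.238095+-0.170068=0.3061
k=3 load: inc=-0.170068, refl=-0.170068·-0.333333=0.0567; V=0.476190+-0.170068+0.056689=0.3628
k=4 src: inc=0.056689, refl=0.056689·0.714286=0.0405; V=0.306122+0.056689+0.040492=0.4033
k=5 load: inc=0.040492, refl=0.040492·-0.333333=-0.0135; V=0.362812+0.040492+-0.013497=0.3898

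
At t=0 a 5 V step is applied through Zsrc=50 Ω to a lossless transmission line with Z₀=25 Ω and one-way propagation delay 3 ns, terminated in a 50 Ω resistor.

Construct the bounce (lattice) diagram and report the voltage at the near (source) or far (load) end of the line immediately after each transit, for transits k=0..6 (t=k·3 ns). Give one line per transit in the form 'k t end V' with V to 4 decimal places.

Γ_L=0.333333, Γ_S=0.333333; launch V₁=5·25/75=1.666667
k=0 src: V=1.6667
k=1 load: inc=1.666667, refl=1.666667·0.333333=0.5556; V=0.000000+1.666667+0.555556=2.2222
k=2 src: inc=0.555556, refl=0.555556·0.333333=0.1852; V=1.666667+0.555556+0.185185=2.4074
k=3 load: inc=0.185185, refl=0.185185·0.333333=0.0617; V=2.222222+0.185185+0.061728=2.4691
k=4 src: inc=0.061728, refl=0.061728·0.333333=0.0206; V=2.407407+0.061728+0.020576=2.4897
k=5 load: inc=0.020576, refl=0.020576·0.333333=0.0069; V=2.469136+0.020576+0.006859=2.4966
k=6 src: inc=0.006859, refl=0.006859·0.333333=0.0023; V=2.489712+0.006859+0.002286=2.4989

0 0 source 1.6667
1 3 load 2.2222
2 6 source 2.4074
3 9 load 2.4691
4 12 source 2.4897
5 15 load 2.4966
6 18 source 2.4989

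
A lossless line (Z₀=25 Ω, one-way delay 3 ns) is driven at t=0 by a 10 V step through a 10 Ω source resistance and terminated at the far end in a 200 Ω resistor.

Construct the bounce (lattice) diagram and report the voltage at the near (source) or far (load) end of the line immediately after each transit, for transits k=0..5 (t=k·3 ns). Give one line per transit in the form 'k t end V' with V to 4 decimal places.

Γ_L=0.777778, Γ_S=-0.428571; launch V₁=10·25/35=7.142857
k=0 src: V=7.1429
k=1 load: inc=7.142857, refl=7.142857·0.777778=5.5556; V=0.000000+7.142857+5.555556=12.6984
k=2 src: inc=5.555556, refl=5.555556·-0.428571=-2.3810; V=7.142857+5.555556+-2.380952=10.3175
k=3 load: inc=-2.380952, refl=-2.380952·0.777778=-1.8519; V=12.698413+-2.380952+-1.851852=8.4656
k=4 src: inc=-1.851852, refl=-1.851852·-0.428571=0.7937; V=10.317460+-1.851852+0.793651=9.2593
k=5 load: inc=0.793651, refl=0.793651·0.777778=0.6173; V=8.465608+0.793651+0.617284=9.8765

0 0 source 7.1429
1 3 load 12.6984
2 6 source 10.3175
3 9 load 8.4656
4 12 source 9.2593
5 15 load 9.8765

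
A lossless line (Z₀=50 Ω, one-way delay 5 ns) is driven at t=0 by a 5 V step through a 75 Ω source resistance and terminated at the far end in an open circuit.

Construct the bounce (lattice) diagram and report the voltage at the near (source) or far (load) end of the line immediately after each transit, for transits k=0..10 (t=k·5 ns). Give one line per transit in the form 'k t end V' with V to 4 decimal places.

0 0 source 2.0000
1 5 load 4.0000
2 10 source 4.4000
3 15 load 4.8000
4 20 source 4.8800
5 25 load 4.9600
6 30 source 4.9760
7 35 load 4.9920
8 40 source 4.9952
9 45 load 4.9984
10 50 source 4.9990

Γ_L=1.000000, Γ_S=0.200000; launch V₁=5·50/125=2.000000
k=0 src: V=2.0000
k=1 load: inc=2.000000, refl=2.000000·1.000000=2.0000; V=0.000000+2.000000+2.000000=4.0000
k=2 src: inc=2.000000, refl=2.000000·0.200000=0.4000; V=2.000000+2.000000+0.400000=4.4000
k=3 load: inc=0.400000, refl=0.400000·1.000000=0.4000; V=4.000000+0.400000+0.400000=4.8000
k=4 src: inc=0.400000, refl=0.400000·0.200000=0.0800; V=4.400000+0.400000+0.080000=4.8800
k=5 load: inc=0.080000, refl=0.080000·1.000000=0.0800; V=4.800000+0.080000+0.080000=4.9600
k=6 src: inc=0.080000, refl=0.080000·0.200000=0.0160; V=4.880000+0.080000+0.016000=4.9760
k=7 load: inc=0.016000, refl=0.016000·1.000000=0.0160; V=4.960000+0.016000+0.016000=4.9920
k=8 src: inc=0.016000, refl=0.016000·0.200000=0.0032; V=4.976000+0.016000+0.003200=4.9952
k=9 load: inc=0.003200, refl=0.003200·1.000000=0.0032; V=4.992000+0.003200+0.003200=4.9984
k=10 src: inc=0.003200, refl=0.003200·0.200000=0.0006; V=4.995200+0.003200+0.000640=4.9990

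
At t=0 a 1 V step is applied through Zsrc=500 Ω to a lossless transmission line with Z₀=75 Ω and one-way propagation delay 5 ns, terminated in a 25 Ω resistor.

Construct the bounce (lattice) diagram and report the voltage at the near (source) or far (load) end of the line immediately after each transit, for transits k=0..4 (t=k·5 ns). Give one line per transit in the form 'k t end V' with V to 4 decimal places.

Γ_L=-0.500000, Γ_S=0.739130; launch V₁=1·75/575=0.130435
k=0 src: V=0.1304
k=1 load: inc=0.130435, refl=0.130435·-0.500000=-0.0652; V=0.000000+0.130435+-0.065217=0.0652
k=2 src: inc=-0.065217, refl=-0.065217·0.739130=-0.0482; V=0.130435+-0.065217+-0.048204=0.0170
k=3 load: inc=-0.048204, refl=-0.048204·-0.500000=0.0241; V=0.065217+-0.048204+0.024102=0.0411
k=4 src: inc=0.024102, refl=0.024102·0.739130=0.0178; V=0.017013+0.024102+0.017815=0.0589

0 0 source 0.1304
1 5 load 0.0652
2 10 source 0.0170
3 15 load 0.0411
4 20 source 0.0589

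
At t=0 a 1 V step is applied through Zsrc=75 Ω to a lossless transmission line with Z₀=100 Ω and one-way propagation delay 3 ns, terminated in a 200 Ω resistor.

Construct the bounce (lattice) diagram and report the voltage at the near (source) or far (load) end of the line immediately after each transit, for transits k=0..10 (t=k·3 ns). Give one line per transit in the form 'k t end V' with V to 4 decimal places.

Γ_L=0.333333, Γ_S=-0.142857; launch V₁=1·100/175=0.571429
k=0 src: V=0.5714
k=1 load: inc=0.571429, refl=0.571429·0.333333=0.1905; V=0.000000+0.571429+0.190476=0.7619
k=2 src: inc=0.190476, refl=0.190476·-0.142857=-0.0272; V=0.571429+0.190476+-0.027211=0.7347
k=3 load: inc=-0.027211, refl=-0.027211·0.333333=-0.0091; V=0.761905+-0.027211+-0.009070=0.7256
k=4 src: inc=-0.009070, refl=-0.009070·-0.142857=0.0013; V=0.734694+-0.009070+0.001296=0.7269
k=5 load: inc=0.001296, refl=0.001296·0.333333=0.0004; V=0.725624+0.001296+0.000432=0.7274
k=6 src: inc=0.000432, refl=0.000432·-0.142857=-0.0001; V=0.726919+0.000432+-0.000062=0.7273
k=7 load: inc=-0.000062, refl=-0.000062·0.333333=-0.0000; V=0.727351+-0.000062+-0.000021=0.7273
k=8 src: inc=-0.000021, refl=-0.000021·-0.142857=0.0000; V=0.727290+-0.000021+0.000003=0.7273
k=9 load: inc=0.000003, refl=0.000003·0.333333=0.0000; V=0.727269+0.000003+0.000001=0.7273
k=10 src: inc=0.000001, refl=0.000001·-0.142857=-0.0000; V=0.727272+0.000001+-0.000000=0.7273

0 0 source 0.5714
1 3 load 0.7619
2 6 source 0.7347
3 9 load 0.7256
4 12 source 0.7269
5 15 load 0.7274
6 18 source 0.7273
7 21 load 0.7273
8 24 source 0.7273
9 27 load 0.7273
10 30 source 0.7273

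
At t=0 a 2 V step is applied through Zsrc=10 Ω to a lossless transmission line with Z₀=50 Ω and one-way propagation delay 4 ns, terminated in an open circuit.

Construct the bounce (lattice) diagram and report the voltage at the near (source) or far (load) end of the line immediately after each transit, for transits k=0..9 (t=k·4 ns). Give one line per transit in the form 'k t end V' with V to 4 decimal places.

0 0 source 1.6667
1 4 load 3.3333
2 8 source 2.2222
3 12 load 1.1111
4 16 source 1.8519
5 20 load 2.5926
6 24 source 2.0988
7 28 load 1.6049
8 32 source 1.9342
9 36 load 2.2634

Γ_L=1.000000, Γ_S=-0.666667; launch V₁=2·50/60=1.666667
k=0 src: V=1.6667
k=1 load: inc=1.666667, refl=1.666667·1.000000=1.6667; V=0.000000+1.666667+1.666667=3.3333
k=2 src: inc=1.666667, refl=1.666667·-0.666667=-1.1111; V=1.666667+1.666667+-1.111111=2.2222
k=3 load: inc=-1.111111, refl=-1.111111·1.000000=-1.1111; V=3.333333+-1.111111+-1.111111=1.1111
k=4 src: inc=-1.111111, refl=-1.111111·-0.666667=0.7407; V=2.222222+-1.111111+0.740741=1.8519
k=5 load: inc=0.740741, refl=0.740741·1.000000=0.7407; V=1.111111+0.740741+0.740741=2.5926
k=6 src: inc=0.740741, refl=0.740741·-0.666667=-0.4938; V=1.851852+0.740741+-0.493827=2.0988
k=7 load: inc=-0.493827, refl=-0.493827·1.000000=-0.4938; V=2.592593+-0.493827+-0.493827=1.6049
k=8 src: inc=-0.493827, refl=-0.493827·-0.666667=0.3292; V=2.098765+-0.493827+0.329218=1.9342
k=9 load: inc=0.329218, refl=0.329218·1.000000=0.3292; V=1.604938+0.329218+0.329218=2.2634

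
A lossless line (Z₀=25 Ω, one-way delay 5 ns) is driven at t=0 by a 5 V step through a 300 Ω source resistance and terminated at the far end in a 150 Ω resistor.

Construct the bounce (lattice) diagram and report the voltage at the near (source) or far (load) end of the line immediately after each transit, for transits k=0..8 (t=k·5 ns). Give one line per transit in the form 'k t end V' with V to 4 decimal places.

0 0 source 0.3846
1 5 load 0.6593
2 10 source 0.8918
3 15 load 1.0578
4 20 source 1.1983
5 25 load 1.2987
6 30 source 1.3836
7 35 load 1.4443
8 40 source 1.4956

Γ_L=0.714286, Γ_S=0.846154; launch V₁=5·25/325=0.384615
k=0 src: V=0.3846
k=1 load: inc=0.384615, refl=0.384615·0.714286=0.2747; V=0.000000+0.384615+0.274725=0.6593
k=2 src: inc=0.274725, refl=0.274725·0.846154=0.2325; V=0.384615+0.274725+0.232460=0.8918
k=3 load: inc=0.232460, refl=0.232460·0.714286=0.1660; V=0.659341+0.232460+0.166043=1.0578
k=4 src: inc=0.166043, refl=0.166043·0.846154=0.1405; V=0.891801+0.166043+0.140498=1.1983
k=5 load: inc=0.140498, refl=0.140498·0.714286=0.1004; V=1.057843+0.140498+0.100356=1.2987
k=6 src: inc=0.100356, refl=0.100356·0.846154=0.0849; V=1.198341+0.100356+0.084916=1.3836
k=7 load: inc=0.084916, refl=0.084916·0.714286=0.0607; V=1.298696+0.084916+0.060654=1.4443
k=8 src: inc=0.060654, refl=0.060654·0.846154=0.0513; V=1.383613+0.060654+0.051323=1.4956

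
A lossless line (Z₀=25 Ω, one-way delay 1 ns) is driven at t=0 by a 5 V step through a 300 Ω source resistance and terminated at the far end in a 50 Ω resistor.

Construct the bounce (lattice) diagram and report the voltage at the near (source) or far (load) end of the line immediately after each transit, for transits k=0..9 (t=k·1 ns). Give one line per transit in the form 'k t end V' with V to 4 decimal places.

Γ_L=0.333333, Γ_S=0.846154; launch V₁=5·25/325=0.384615
k=0 src: V=0.3846
k=1 load: inc=0.384615, refl=0.384615·0.333333=0.1282; V=0.000000+0.384615+0.128205=0.5128
k=2 src: inc=0.128205, refl=0.128205·0.846154=0.1085; V=0.384615+0.128205+0.108481=0.6213
k=3 load: inc=0.108481, refl=0.108481·0.333333=0.0362; V=0.512821+0.108481+0.036160=0.6575
k=4 src: inc=0.036160, refl=0.036160·0.846154=0.0306; V=0.621302+0.036160+0.030597=0.6881
k=5 load: inc=0.030597, refl=0.030597·0.333333=0.0102; V=0.657462+0.030597+0.010199=0.6983
k=6 src: inc=0.010199, refl=0.010199·0.846154=0.0086; V=0.688059+0.010199+0.008630=0.7069
k=7 load: inc=0.008630, refl=0.008630·0.333333=0.0029; V=0.698259+0.008630+0.002877=0.7098
k=8 src: inc=0.002877, refl=0.002877·0.846154=0.0024; V=0.706889+0.002877+0.002434=0.7122
k=9 load: inc=0.002434, refl=0.002434·0.333333=0.0008; V=0.709765+0.002434+0.000811=0.7130

0 0 source 0.3846
1 1 load 0.5128
2 2 source 0.6213
3 3 load 0.6575
4 4 source 0.6881
5 5 load 0.6983
6 6 source 0.7069
7 7 load 0.7098
8 8 source 0.7122
9 9 load 0.7130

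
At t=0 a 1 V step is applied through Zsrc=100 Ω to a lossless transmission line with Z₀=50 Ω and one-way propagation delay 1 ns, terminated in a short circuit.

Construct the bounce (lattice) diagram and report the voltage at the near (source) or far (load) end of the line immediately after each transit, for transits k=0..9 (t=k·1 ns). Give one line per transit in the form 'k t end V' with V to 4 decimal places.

0 0 source 0.3333
1 1 load 0.0000
2 2 source -0.1111
3 3 load 0.0000
4 4 source 0.0370
5 5 load 0.0000
6 6 source -0.0123
7 7 load 0.0000
8 8 source 0.0041
9 9 load 0.0000

Γ_L=-1.000000, Γ_S=0.333333; launch V₁=1·50/150=0.333333
k=0 src: V=0.3333
k=1 load: inc=0.333333, refl=0.333333·-1.000000=-0.3333; V=0.000000+0.333333+-0.333333=0.0000
k=2 src: inc=-0.333333, refl=-0.333333·0.333333=-0.1111; V=0.333333+-0.333333+-0.111111=-0.1111
k=3 load: inc=-0.111111, refl=-0.111111·-1.000000=0.1111; V=0.000000+-0.111111+0.111111=0.0000
k=4 src: inc=0.111111, refl=0.111111·0.333333=0.0370; V=-0.111111+0.111111+0.037037=0.0370
k=5 load: inc=0.037037, refl=0.037037·-1.000000=-0.0370; V=0.000000+0.037037+-0.037037=0.0000
k=6 src: inc=-0.037037, refl=-0.037037·0.333333=-0.0123; V=0.037037+-0.037037+-0.012346=-0.0123
k=7 load: inc=-0.012346, refl=-0.012346·-1.000000=0.0123; V=0.000000+-0.012346+0.012346=0.0000
k=8 src: inc=0.012346, refl=0.012346·0.333333=0.0041; V=-0.012346+0.012346+0.004115=0.0041
k=9 load: inc=0.004115, refl=0.004115·-1.000000=-0.0041; V=0.000000+0.004115+-0.004115=0.0000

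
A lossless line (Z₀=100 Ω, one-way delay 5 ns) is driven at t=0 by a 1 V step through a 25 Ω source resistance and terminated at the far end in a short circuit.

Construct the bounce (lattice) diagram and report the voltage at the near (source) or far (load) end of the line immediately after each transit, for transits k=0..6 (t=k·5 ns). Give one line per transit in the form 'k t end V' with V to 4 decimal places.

0 0 source 0.8000
1 5 load 0.0000
2 10 source 0.4800
3 15 load 0.0000
4 20 source 0.2880
5 25 load 0.0000
6 30 source 0.1728

Γ_L=-1.000000, Γ_S=-0.600000; launch V₁=1·100/125=0.800000
k=0 src: V=0.8000
k=1 load: inc=0.800000, refl=0.800000·-1.000000=-0.8000; V=0.000000+0.800000+-0.800000=0.0000
k=2 src: inc=-0.800000, refl=-0.800000·-0.600000=0.4800; V=0.800000+-0.800000+0.480000=0.4800
k=3 load: inc=0.480000, refl=0.480000·-1.000000=-0.4800; V=0.000000+0.480000+-0.480000=0.0000
k=4 src: inc=-0.480000, refl=-0.480000·-0.600000=0.2880; V=0.480000+-0.480000+0.288000=0.2880
k=5 load: inc=0.288000, refl=0.288000·-1.000000=-0.2880; V=0.000000+0.288000+-0.288000=0.0000
k=6 src: inc=-0.288000, refl=-0.288000·-0.600000=0.1728; V=0.288000+-0.288000+0.172800=0.1728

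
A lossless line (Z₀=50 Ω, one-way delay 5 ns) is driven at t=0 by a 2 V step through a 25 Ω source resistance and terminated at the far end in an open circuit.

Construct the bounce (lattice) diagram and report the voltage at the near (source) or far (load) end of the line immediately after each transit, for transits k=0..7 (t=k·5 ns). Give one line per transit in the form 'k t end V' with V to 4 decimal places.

Γ_L=1.000000, Γ_S=-0.333333; launch V₁=2·50/75=1.333333
k=0 src: V=1.3333
k=1 load: inc=1.333333, refl=1.333333·1.000000=1.3333; V=0.000000+1.333333+1.333333=2.6667
k=2 src: inc=1.333333, refl=1.333333·-0.333333=-0.4444; V=1.333333+1.333333+-0.444444=2.2222
k=3 load: inc=-0.444444, refl=-0.444444·1.000000=-0.4444; V=2.666667+-0.444444+-0.444444=1.7778
k=4 src: inc=-0.444444, refl=-0.444444·-0.333333=0.1481; V=2.222222+-0.444444+0.148148=1.9259
k=5 load: inc=0.148148, refl=0.148148·1.000000=0.1481; V=1.777778+0.148148+0.148148=2.0741
k=6 src: inc=0.148148, refl=0.148148·-0.333333=-0.0494; V=1.925926+0.148148+-0.049383=2.0247
k=7 load: inc=-0.049383, refl=-0.049383·1.000000=-0.0494; V=2.074074+-0.049383+-0.049383=1.9753

0 0 source 1.3333
1 5 load 2.6667
2 10 source 2.2222
3 15 load 1.7778
4 20 source 1.9259
5 25 load 2.0741
6 30 source 2.0247
7 35 load 1.9753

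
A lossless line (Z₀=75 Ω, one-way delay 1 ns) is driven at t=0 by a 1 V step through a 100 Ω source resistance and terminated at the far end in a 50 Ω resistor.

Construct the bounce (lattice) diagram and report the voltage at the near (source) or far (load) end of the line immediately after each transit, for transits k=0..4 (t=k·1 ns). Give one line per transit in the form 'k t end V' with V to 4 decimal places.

Γ_L=-0.200000, Γ_S=0.142857; launch V₁=1·75/175=0.428571
k=0 src: V=0.4286
k=1 load: inc=0.428571, refl=0.428571·-0.200000=-0.0857; V=0.000000+0.428571+-0.085714=0.3429
k=2 src: inc=-0.085714, refl=-0.085714·0.142857=-0.0122; V=0.428571+-0.085714+-0.012245=0.3306
k=3 load: inc=-0.012245, refl=-0.012245·-0.200000=0.0024; V=0.342857+-0.012245+0.002449=0.3331
k=4 src: inc=0.002449, refl=0.002449·0.142857=0.0003; V=0.330612+0.002449+0.000350=0.3334

0 0 source 0.4286
1 1 load 0.3429
2 2 source 0.3306
3 3 load 0.3331
4 4 source 0.3334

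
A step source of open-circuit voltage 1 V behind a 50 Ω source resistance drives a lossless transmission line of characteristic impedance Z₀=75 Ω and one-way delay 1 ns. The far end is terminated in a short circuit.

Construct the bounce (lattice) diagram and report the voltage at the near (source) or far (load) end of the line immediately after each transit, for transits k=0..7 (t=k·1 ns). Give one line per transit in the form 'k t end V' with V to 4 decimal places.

Γ_L=-1.000000, Γ_S=-0.200000; launch V₁=1·75/125=0.600000
k=0 src: V=0.6000
k=1 load: inc=0.600000, refl=0.600000·-1.000000=-0.6000; V=0.000000+0.600000+-0.600000=0.0000
k=2 src: inc=-0.600000, refl=-0.600000·-0.200000=0.1200; V=0.600000+-0.600000+0.120000=0.1200
k=3 load: inc=0.120000, refl=0.120000·-1.000000=-0.1200; V=0.000000+0.120000+-0.120000=0.0000
k=4 src: inc=-0.120000, refl=-0.120000·-0.200000=0.0240; V=0.120000+-0.120000+0.024000=0.0240
k=5 load: inc=0.024000, refl=0.024000·-1.000000=-0.0240; V=0.000000+0.024000+-0.024000=0.0000
k=6 src: inc=-0.024000, refl=-0.024000·-0.200000=0.0048; V=0.024000+-0.024000+0.004800=0.0048
k=7 load: inc=0.004800, refl=0.004800·-1.000000=-0.0048; V=0.000000+0.004800+-0.004800=0.0000

0 0 source 0.6000
1 1 load 0.0000
2 2 source 0.1200
3 3 load 0.0000
4 4 source 0.0240
5 5 load 0.0000
6 6 source 0.0048
7 7 load 0.0000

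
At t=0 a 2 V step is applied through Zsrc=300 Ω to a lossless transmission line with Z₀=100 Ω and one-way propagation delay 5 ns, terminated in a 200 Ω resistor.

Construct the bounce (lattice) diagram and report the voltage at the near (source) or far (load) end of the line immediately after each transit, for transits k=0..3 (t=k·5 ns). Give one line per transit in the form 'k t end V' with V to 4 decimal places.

Γ_L=0.333333, Γ_S=0.500000; launch V₁=2·100/400=0.500000
k=0 src: V=0.5000
k=1 load: inc=0.500000, refl=0.500000·0.333333=0.1667; V=0.000000+0.500000+0.166667=0.6667
k=2 src: inc=0.166667, refl=0.166667·0.500000=0.0833; V=0.500000+0.166667+0.083333=0.7500
k=3 load: inc=0.083333, refl=0.083333·0.333333=0.0278; V=0.666667+0.083333+0.027778=0.7778

0 0 source 0.5000
1 5 load 0.6667
2 10 source 0.7500
3 15 load 0.7778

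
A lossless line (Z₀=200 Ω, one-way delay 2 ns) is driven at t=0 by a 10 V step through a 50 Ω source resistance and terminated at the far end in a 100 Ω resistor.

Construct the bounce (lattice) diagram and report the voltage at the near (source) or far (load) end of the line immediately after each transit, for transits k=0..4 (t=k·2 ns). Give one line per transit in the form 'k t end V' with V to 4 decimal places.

0 0 source 8.0000
1 2 load 5.3333
2 4 source 6.9333
3 6 load 6.4000
4 8 source 6.7200

Γ_L=-0.333333, Γ_S=-0.600000; launch V₁=10·200/250=8.000000
k=0 src: V=8.0000
k=1 load: inc=8.000000, refl=8.000000·-0.333333=-2.6667; V=0.000000+8.000000+-2.666667=5.3333
k=2 src: inc=-2.666667, refl=-2.666667·-0.600000=1.6000; V=8.000000+-2.666667+1.600000=6.9333
k=3 load: inc=1.600000, refl=1.600000·-0.333333=-0.5333; V=5.333333+1.600000+-0.533333=6.4000
k=4 src: inc=-0.533333, refl=-0.533333·-0.600000=0.3200; V=6.933333+-0.533333+0.320000=6.7200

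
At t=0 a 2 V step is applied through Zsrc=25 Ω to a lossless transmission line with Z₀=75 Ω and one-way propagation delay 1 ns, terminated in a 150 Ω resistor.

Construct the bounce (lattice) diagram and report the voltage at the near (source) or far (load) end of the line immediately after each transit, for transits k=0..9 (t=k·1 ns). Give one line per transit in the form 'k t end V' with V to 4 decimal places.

Γ_L=0.333333, Γ_S=-0.500000; launch V₁=2·75/100=1.500000
k=0 src: V=1.5000
k=1 load: inc=1.500000, refl=1.500000·0.333333=0.5000; V=0.000000+1.500000+0.500000=2.0000
k=2 src: inc=0.500000, refl=0.500000·-0.500000=-0.2500; V=1.500000+0.500000+-0.250000=1.7500
k=3 load: inc=-0.250000, refl=-0.250000·0.333333=-0.0833; V=2.000000+-0.250000+-0.083333=1.6667
k=4 src: inc=-0.083333, refl=-0.083333·-0.500000=0.0417; V=1.750000+-0.083333+0.041667=1.7083
k=5 load: inc=0.041667, refl=0.041667·0.333333=0.0139; V=1.666667+0.041667+0.013889=1.7222
k=6 src: inc=0.013889, refl=0.013889·-0.500000=-0.0069; V=1.708333+0.013889+-0.006944=1.7153
k=7 load: inc=-0.006944, refl=-0.006944·0.333333=-0.0023; V=1.722222+-0.006944+-0.002315=1.7130
k=8 src: inc=-0.002315, refl=-0.002315·-0.500000=0.0012; V=1.715278+-0.002315+0.001157=1.7141
k=9 load: inc=0.001157, refl=0.001157·0.333333=0.0004; V=1.712963+0.001157+0.000386=1.7145

0 0 source 1.5000
1 1 load 2.0000
2 2 source 1.7500
3 3 load 1.6667
4 4 source 1.7083
5 5 load 1.7222
6 6 source 1.7153
7 7 load 1.7130
8 8 source 1.7141
9 9 load 1.7145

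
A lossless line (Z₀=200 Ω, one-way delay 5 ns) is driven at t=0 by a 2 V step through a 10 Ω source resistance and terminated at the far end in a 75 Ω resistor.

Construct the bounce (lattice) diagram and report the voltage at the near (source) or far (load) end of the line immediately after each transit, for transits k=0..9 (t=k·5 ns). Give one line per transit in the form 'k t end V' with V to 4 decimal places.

Γ_L=-0.454545, Γ_S=-0.904762; launch V₁=2·200/210=1.904762
k=0 src: V=1.9048
k=1 load: inc=1.904762, refl=1.904762·-0.454545=-0.8658; V=0.000000+1.904762+-0.865801=1.0390
k=2 src: inc=-0.865801, refl=-0.865801·-0.904762=0.7833; V=1.904762+-0.865801+0.783344=1.8223
k=3 load: inc=0.783344, refl=0.783344·-0.454545=-0.3561; V=1.038961+0.783344+-0.356065=1.4662
k=4 src: inc=-0.356065, refl=-0.356065·-0.904762=0.3222; V=1.822305+-0.356065+0.322154=1.7884
k=5 load: inc=0.322154, refl=0.322154·-0.454545=-0.1464; V=1.466239+0.322154+-0.146434=1.6420
k=6 src: inc=-0.146434, refl=-0.146434·-0.904762=0.1325; V=1.788394+-0.146434+0.132488=1.7744
k=7 load: inc=0.132488, refl=0.132488·-0.454545=-0.0602; V=1.641960+0.132488+-0.060222=1.7142
k=8 src: inc=-0.060222, refl=-0.060222·-0.904762=0.0545; V=1.774448+-0.060222+0.054486=1.7687
k=9 load: inc=0.054486, refl=0.054486·-0.454545=-0.0248; V=1.714226+0.054486+-0.024766=1.7439

0 0 source 1.9048
1 5 load 1.0390
2 10 source 1.8223
3 15 load 1.4662
4 20 source 1.7884
5 25 load 1.6420
6 30 source 1.7744
7 35 load 1.7142
8 40 source 1.7687
9 45 load 1.7439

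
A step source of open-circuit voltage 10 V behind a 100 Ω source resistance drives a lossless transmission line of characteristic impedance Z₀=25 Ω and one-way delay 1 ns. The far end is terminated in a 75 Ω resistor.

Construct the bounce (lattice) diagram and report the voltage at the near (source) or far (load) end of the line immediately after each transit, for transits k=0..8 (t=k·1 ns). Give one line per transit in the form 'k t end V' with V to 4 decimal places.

0 0 source 2.0000
1 1 load 3.0000
2 2 source 3.6000
3 3 load 3.9000
4 4 source 4.0800
5 5 load 4.1700
6 6 source 4.2240
7 7 load 4.2510
8 8 source 4.2672

Γ_L=0.500000, Γ_S=0.600000; launch V₁=10·25/125=2.000000
k=0 src: V=2.0000
k=1 load: inc=2.000000, refl=2.000000·0.500000=1.0000; V=0.000000+2.000000+1.000000=3.0000
k=2 src: inc=1.000000, refl=1.000000·0.600000=0.6000; V=2.000000+1.000000+0.600000=3.6000
k=3 load: inc=0.600000, refl=0.600000·0.500000=0.3000; V=3.000000+0.600000+0.300000=3.9000
k=4 src: inc=0.300000, refl=0.300000·0.600000=0.1800; V=3.600000+0.300000+0.180000=4.0800
k=5 load: inc=0.180000, refl=0.180000·0.500000=0.0900; V=3.900000+0.180000+0.090000=4.1700
k=6 src: inc=0.090000, refl=0.090000·0.600000=0.0540; V=4.080000+0.090000+0.054000=4.2240
k=7 load: inc=0.054000, refl=0.054000·0.500000=0.0270; V=4.170000+0.054000+0.027000=4.2510
k=8 src: inc=0.027000, refl=0.027000·0.600000=0.0162; V=4.224000+0.027000+0.016200=4.2672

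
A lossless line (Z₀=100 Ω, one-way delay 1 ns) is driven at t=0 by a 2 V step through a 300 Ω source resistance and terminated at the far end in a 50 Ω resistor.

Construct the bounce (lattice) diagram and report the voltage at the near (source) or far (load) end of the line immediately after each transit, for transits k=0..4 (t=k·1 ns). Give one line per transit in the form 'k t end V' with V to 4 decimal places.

0 0 source 0.5000
1 1 load 0.3333
2 2 source 0.2500
3 3 load 0.2778
4 4 source 0.2917

Γ_L=-0.333333, Γ_S=0.500000; launch V₁=2·100/400=0.500000
k=0 src: V=0.5000
k=1 load: inc=0.500000, refl=0.500000·-0.333333=-0.1667; V=0.000000+0.500000+-0.166667=0.3333
k=2 src: inc=-0.166667, refl=-0.166667·0.500000=-0.0833; V=0.500000+-0.166667+-0.083333=0.2500
k=3 load: inc=-0.083333, refl=-0.083333·-0.333333=0.0278; V=0.333333+-0.083333+0.027778=0.2778
k=4 src: inc=0.027778, refl=0.027778·0.500000=0.0139; V=0.250000+0.027778+0.013889=0.2917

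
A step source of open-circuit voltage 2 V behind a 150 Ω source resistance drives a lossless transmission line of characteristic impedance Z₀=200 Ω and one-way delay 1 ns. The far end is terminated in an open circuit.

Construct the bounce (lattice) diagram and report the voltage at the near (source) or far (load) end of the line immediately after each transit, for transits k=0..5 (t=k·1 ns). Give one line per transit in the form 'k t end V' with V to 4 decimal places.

0 0 source 1.1429
1 1 load 2.2857
2 2 source 2.1224
3 3 load 1.9592
4 4 source 1.9825
5 5 load 2.0058

Γ_L=1.000000, Γ_S=-0.142857; launch V₁=2·200/350=1.142857
k=0 src: V=1.1429
k=1 load: inc=1.142857, refl=1.142857·1.000000=1.1429; V=0.000000+1.142857+1.142857=2.2857
k=2 src: inc=1.142857, refl=1.142857·-0.142857=-0.1633; V=1.142857+1.142857+-0.163265=2.1224
k=3 load: inc=-0.163265, refl=-0.163265·1.000000=-0.1633; V=2.285714+-0.163265+-0.163265=1.9592
k=4 src: inc=-0.163265, refl=-0.163265·-0.142857=0.0233; V=2.122449+-0.163265+0.023324=1.9825
k=5 load: inc=0.023324, refl=0.023324·1.000000=0.0233; V=1.959184+0.023324+0.023324=2.0058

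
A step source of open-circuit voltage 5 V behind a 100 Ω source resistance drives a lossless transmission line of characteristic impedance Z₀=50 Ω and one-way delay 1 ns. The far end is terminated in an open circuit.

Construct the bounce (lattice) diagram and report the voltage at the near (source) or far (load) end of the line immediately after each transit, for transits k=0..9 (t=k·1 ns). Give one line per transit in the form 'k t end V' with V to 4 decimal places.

Γ_L=1.000000, Γ_S=0.333333; launch V₁=5·50/150=1.666667
k=0 src: V=1.6667
k=1 load: inc=1.666667, refl=1.666667·1.000000=1.6667; V=0.000000+1.666667+1.666667=3.3333
k=2 src: inc=1.666667, refl=1.666667·0.333333=0.5556; V=1.666667+1.666667+0.555556=3.8889
k=3 load: inc=0.555556, refl=0.555556·1.000000=0.5556; V=3.333333+0.555556+0.555556=4.4444
k=4 src: inc=0.555556, refl=0.555556·0.333333=0.1852; V=3.888889+0.555556+0.185185=4.6296
k=5 load: inc=0.185185, refl=0.185185·1.000000=0.1852; V=4.444444+0.185185+0.185185=4.8148
k=6 src: inc=0.185185, refl=0.185185·0.333333=0.0617; V=4.629630+0.185185+0.061728=4.8765
k=7 load: inc=0.061728, refl=0.061728·1.000000=0.0617; V=4.814815+0.061728+0.061728=4.9383
k=8 src: inc=0.061728, refl=0.061728·0.333333=0.0206; V=4.876543+0.061728+0.020576=4.9588
k=9 load: inc=0.020576, refl=0.020576·1.000000=0.0206; V=4.938272+0.020576+0.020576=4.9794

0 0 source 1.6667
1 1 load 3.3333
2 2 source 3.8889
3 3 load 4.4444
4 4 source 4.6296
5 5 load 4.8148
6 6 source 4.8765
7 7 load 4.9383
8 8 source 4.9588
9 9 load 4.9794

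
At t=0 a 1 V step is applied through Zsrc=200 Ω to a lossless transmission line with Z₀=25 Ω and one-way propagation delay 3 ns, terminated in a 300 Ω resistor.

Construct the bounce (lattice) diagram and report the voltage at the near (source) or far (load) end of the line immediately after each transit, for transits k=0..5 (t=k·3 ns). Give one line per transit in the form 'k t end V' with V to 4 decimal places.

Γ_L=0.846154, Γ_S=0.777778; launch V₁=1·25/225=0.111111
k=0 src: V=0.1111
k=1 load: inc=0.111111, refl=0.111111·0.846154=0.0940; V=0.000000+0.111111+0.094017=0.2051
k=2 src: inc=0.094017, refl=0.094017·0.777778=0.0731; V=0.111111+0.094017+0.073124=0.2783
k=3 load: inc=0.073124, refl=0.073124·0.846154=0.0619; V=0.205128+0.073124+0.061874=0.3401
k=4 src: inc=0.061874, refl=0.061874·0.777778=0.0481; V=0.278253+0.061874+0.048125=0.3883
k=5 load: inc=0.048125, refl=0.048125·0.846154=0.0407; V=0.340127+0.048125+0.040721=0.4290

0 0 source 0.1111
1 3 load 0.2051
2 6 source 0.2783
3 9 load 0.3401
4 12 source 0.3883
5 15 load 0.4290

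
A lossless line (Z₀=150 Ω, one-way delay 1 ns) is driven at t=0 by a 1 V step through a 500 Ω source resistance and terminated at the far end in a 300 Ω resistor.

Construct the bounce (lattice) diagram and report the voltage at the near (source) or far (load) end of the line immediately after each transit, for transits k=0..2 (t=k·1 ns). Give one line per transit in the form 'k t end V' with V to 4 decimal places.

0 0 source 0.2308
1 1 load 0.3077
2 2 source 0.3491

Γ_L=0.333333, Γ_S=0.538462; launch V₁=1·150/650=0.230769
k=0 src: V=0.2308
k=1 load: inc=0.230769, refl=0.230769·0.333333=0.0769; V=0.000000+0.230769+0.076923=0.3077
k=2 src: inc=0.076923, refl=0.076923·0.538462=0.0414; V=0.230769+0.076923+0.041420=0.3491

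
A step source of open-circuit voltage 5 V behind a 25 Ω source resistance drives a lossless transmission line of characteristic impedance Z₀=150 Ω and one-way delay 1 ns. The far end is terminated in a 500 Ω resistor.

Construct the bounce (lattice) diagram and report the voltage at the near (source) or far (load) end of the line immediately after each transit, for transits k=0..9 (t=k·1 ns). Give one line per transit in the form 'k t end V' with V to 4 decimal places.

0 0 source 4.2857
1 1 load 6.5934
2 2 source 4.9451
3 3 load 4.0575
4 4 source 4.6915
5 5 load 5.0328
6 6 source 4.7890
7 7 load 4.6577
8 8 source 4.7515
9 9 load 4.8020

Γ_L=0.538462, Γ_S=-0.714286; launch V₁=5·150/175=4.285714
k=0 src: V=4.2857
k=1 load: inc=4.285714, refl=4.285714·0.538462=2.3077; V=0.000000+4.285714+2.307692=6.5934
k=2 src: inc=2.307692, refl=2.307692·-0.714286=-1.6484; V=4.285714+2.307692+-1.648352=4.9451
k=3 load: inc=-1.648352, refl=-1.648352·0.538462=-0.8876; V=6.593407+-1.648352+-0.887574=4.0575
k=4 src: inc=-0.887574, refl=-0.887574·-0.714286=0.6340; V=4.945055+-0.887574+0.633981=4.6915
k=5 load: inc=0.633981, refl=0.633981·0.538462=0.3414; V=4.057481+0.633981+0.341375=5.0328
k=6 src: inc=0.341375, refl=0.341375·-0.714286=-0.2438; V=4.691462+0.341375+-0.243839=4.7890
k=7 load: inc=-0.243839, refl=-0.243839·0.538462=-0.1313; V=5.032837+-0.243839+-0.131298=4.6577
k=8 src: inc=-0.131298, refl=-0.131298·-0.714286=0.0938; V=4.788998+-0.131298+0.093784=4.7515
k=9 load: inc=0.093784, refl=0.093784·0.538462=0.0505; V=4.657700+0.093784+0.050499=4.8020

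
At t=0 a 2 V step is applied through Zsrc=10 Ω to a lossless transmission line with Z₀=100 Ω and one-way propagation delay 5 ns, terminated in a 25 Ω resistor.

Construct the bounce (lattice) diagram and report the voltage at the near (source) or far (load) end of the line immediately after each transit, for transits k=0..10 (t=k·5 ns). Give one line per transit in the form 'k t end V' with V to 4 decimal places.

Γ_L=-0.600000, Γ_S=-0.818182; launch V₁=2·100/110=1.818182
k=0 src: V=1.8182
k=1 load: inc=1.818182, refl=1.818182·-0.600000=-1.0909; V=0.000000+1.818182+-1.090909=0.7273
k=2 src: inc=-1.090909, refl=-1.090909·-0.818182=0.8926; V=1.818182+-1.090909+0.892562=1.6198
k=3 load: inc=0.892562, refl=0.892562·-0.600000=-0.5355; V=0.727273+0.892562+-0.535537=1.0843
k=4 src: inc=-0.535537, refl=-0.535537·-0.818182=0.4382; V=1.619835+-0.535537+0.438167=1.5225
k=5 load: inc=0.438167, refl=0.438167·-0.600000=-0.2629; V=1.084298+0.438167+-0.262900=1.2596
k=6 src: inc=-0.262900, refl=-0.262900·-0.818182=0.2151; V=1.522464+-0.262900+0.215100=1.4747
k=7 load: inc=0.215100, refl=0.215100·-0.600000=-0.1291; V=1.259564+0.215100+-0.129060=1.3456
k=8 src: inc=-0.129060, refl=-0.129060·-0.818182=0.1056; V=1.474664+-0.129060+0.105595=1.4512
k=9 load: inc=0.105595, refl=0.105595·-0.600000=-0.0634; V=1.345604+0.105595+-0.063357=1.3878
k=10 src: inc=-0.063357, refl=-0.063357·-0.818182=0.0518; V=1.451199+-0.063357+0.051837=1.4397

0 0 source 1.8182
1 5 load 0.7273
2 10 source 1.6198
3 15 load 1.0843
4 20 source 1.5225
5 25 load 1.2596
6 30 source 1.4747
7 35 load 1.3456
8 40 source 1.4512
9 45 load 1.3878
10 50 source 1.4397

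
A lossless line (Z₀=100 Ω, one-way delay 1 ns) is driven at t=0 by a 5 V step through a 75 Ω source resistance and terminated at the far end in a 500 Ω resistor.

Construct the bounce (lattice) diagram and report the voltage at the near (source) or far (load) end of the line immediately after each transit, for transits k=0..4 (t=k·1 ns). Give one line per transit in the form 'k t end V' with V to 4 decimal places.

Γ_L=0.666667, Γ_S=-0.142857; launch V₁=5·100/175=2.857143
k=0 src: V=2.8571
k=1 load: inc=2.857143, refl=2.857143·0.666667=1.9048; V=0.000000+2.857143+1.904762=4.7619
k=2 src: inc=1.904762, refl=1.904762·-0.142857=-0.2721; V=2.857143+1.904762+-0.272109=4.4898
k=3 load: inc=-0.272109, refl=-0.272109·0.666667=-0.1814; V=4.761905+-0.272109+-0.181406=4.3084
k=4 src: inc=-0.181406, refl=-0.181406·-0.142857=0.0259; V=4.489796+-0.181406+0.025915=4.3343

0 0 source 2.8571
1 1 load 4.7619
2 2 source 4.4898
3 3 load 4.3084
4 4 source 4.3343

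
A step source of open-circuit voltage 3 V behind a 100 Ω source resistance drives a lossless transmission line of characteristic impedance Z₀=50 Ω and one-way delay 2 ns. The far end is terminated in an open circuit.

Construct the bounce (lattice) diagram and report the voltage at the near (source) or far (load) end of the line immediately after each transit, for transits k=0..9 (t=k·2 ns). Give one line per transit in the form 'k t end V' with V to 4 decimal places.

Γ_L=1.000000, Γ_S=0.333333; launch V₁=3·50/150=1.000000
k=0 src: V=1.0000
k=1 load: inc=1.000000, refl=1.000000·1.000000=1.0000; V=0.000000+1.000000+1.000000=2.0000
k=2 src: inc=1.000000, refl=1.000000·0.333333=0.3333; V=1.000000+1.000000+0.333333=2.3333
k=3 load: inc=0.333333, refl=0.333333·1.000000=0.3333; V=2.000000+0.333333+0.333333=2.6667
k=4 src: inc=0.333333, refl=0.333333·0.333333=0.1111; V=2.333333+0.333333+0.111111=2.7778
k=5 load: inc=0.111111, refl=0.111111·1.000000=0.1111; V=2.666667+0.111111+0.111111=2.8889
k=6 src: inc=0.111111, refl=0.111111·0.333333=0.0370; V=2.777778+0.111111+0.037037=2.9259
k=7 load: inc=0.037037, refl=0.037037·1.000000=0.0370; V=2.888889+0.037037+0.037037=2.9630
k=8 src: inc=0.037037, refl=0.037037·0.333333=0.0123; V=2.925926+0.037037+0.012346=2.9753
k=9 load: inc=0.012346, refl=0.012346·1.000000=0.0123; V=2.962963+0.012346+0.012346=2.9877

0 0 source 1.0000
1 2 load 2.0000
2 4 source 2.3333
3 6 load 2.6667
4 8 source 2.7778
5 10 load 2.8889
6 12 source 2.9259
7 14 load 2.9630
8 16 source 2.9753
9 18 load 2.9877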